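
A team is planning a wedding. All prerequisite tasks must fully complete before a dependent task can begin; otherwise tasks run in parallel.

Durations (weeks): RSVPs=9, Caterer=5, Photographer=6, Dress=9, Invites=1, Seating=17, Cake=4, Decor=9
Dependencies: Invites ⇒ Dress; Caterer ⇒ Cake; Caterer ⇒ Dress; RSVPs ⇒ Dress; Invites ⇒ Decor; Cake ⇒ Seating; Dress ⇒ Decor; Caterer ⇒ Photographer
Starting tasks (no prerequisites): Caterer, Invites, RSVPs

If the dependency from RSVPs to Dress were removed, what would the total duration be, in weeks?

Before: longest chain RSVPs→Dress→Decor = 9+9+9 = 27, finish 27.
Without RSVPs→Dress, Dress's earliest start moves from 9 to 5.
New critical path: Caterer→Cake→Seating = 5+4+17 = 26 ⇒ 26 weeks.

26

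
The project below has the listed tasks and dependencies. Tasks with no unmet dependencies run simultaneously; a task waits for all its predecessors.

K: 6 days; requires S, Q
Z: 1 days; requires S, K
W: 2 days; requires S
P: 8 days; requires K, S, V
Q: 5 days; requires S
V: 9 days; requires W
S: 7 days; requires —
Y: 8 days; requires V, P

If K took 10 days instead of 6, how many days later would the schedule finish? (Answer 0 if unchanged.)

4

The binding path is S→Q→K→P→Y = 7+5+6+8+8 = 34; finish at 34 days.
K is on the critical path; changing it to 10 makes that path 38 days.
The critical path is still S→Q→K→P→Y; finish is now 38 days.
Change in finish: 38 − 34 = +4 days.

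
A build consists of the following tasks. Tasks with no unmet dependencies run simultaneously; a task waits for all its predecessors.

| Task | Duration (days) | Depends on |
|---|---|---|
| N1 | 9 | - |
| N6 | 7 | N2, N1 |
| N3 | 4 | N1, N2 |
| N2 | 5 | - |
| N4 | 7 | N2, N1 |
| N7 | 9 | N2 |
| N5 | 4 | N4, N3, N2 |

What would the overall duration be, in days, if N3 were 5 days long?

20

Baseline: N1→N4→N5 = 9+7+4 = 20 → 20 days.
N3 has 3 days of float (longest path through it is 17).
The critical path is still N1→N4→N5; finish is now 20 days.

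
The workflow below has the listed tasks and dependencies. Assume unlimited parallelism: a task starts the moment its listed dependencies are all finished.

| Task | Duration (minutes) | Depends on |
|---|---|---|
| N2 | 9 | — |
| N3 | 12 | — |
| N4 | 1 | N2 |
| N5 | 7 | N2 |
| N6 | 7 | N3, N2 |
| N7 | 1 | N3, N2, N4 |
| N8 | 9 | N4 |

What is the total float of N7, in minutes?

6

Critical path: N2→N4→N8 = 9+1+9 = 19, so the finish is 19 minutes.
Longest path through N7: 13 minutes (earliest finish 13, latest finish 19).
So N7 can slip 19 − 13 = 6 minutes.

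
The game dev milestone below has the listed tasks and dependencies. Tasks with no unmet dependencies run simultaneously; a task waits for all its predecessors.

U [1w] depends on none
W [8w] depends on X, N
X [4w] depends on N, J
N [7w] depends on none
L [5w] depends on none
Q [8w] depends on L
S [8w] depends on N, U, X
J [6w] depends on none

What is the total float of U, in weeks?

N→X→W = 7+4+8 = 19 sets the makespan at 19 weeks.
U finishes as early as 1 and must finish by 11.
Slack of U = 10 − 0 = 10 weeks.

10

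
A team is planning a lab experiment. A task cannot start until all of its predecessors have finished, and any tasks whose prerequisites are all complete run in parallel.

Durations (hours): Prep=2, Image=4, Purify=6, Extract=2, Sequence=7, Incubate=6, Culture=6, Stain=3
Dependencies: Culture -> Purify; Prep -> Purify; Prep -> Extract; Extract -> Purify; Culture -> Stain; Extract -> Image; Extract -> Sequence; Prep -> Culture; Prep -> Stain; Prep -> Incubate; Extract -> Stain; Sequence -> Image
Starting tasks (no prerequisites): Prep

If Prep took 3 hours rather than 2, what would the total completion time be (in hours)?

16

The binding path is Prep→Extract→Sequence→Image = 2+2+7+4 = 15; finish at 15 hours.
Since Prep is critical, the +1 change carries straight to that chain (now 16 hours).
No other chain overtakes it, so the finish is 16 hours.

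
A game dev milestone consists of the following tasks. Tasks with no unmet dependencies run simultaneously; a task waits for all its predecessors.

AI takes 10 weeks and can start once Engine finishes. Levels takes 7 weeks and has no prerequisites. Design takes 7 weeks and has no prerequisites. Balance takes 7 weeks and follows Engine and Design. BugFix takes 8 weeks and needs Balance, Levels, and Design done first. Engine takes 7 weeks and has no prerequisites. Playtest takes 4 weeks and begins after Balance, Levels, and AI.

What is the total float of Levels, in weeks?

7

The longest chain is Design→Balance→BugFix = 7+7+8 = 22; overall finish 22 weeks.
Longest path through Levels: 15 weeks (earliest finish 7, latest finish 14).
Slack of Levels = 7 − 0 = 7 weeks.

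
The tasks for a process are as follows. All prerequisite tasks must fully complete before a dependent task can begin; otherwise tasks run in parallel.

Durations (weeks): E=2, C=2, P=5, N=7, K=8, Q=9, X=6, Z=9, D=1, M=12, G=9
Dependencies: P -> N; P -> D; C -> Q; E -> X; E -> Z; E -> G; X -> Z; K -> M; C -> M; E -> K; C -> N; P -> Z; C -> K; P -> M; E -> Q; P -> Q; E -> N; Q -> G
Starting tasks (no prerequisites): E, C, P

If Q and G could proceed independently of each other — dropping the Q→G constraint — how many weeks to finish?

22

Before: longest chain P→Q→G = 5+9+9 = 23, finish 23.
Without Q→G, G's earliest start moves from 14 to 2.
New critical path: E→K→M = 2+8+12 = 22 ⇒ 22 weeks.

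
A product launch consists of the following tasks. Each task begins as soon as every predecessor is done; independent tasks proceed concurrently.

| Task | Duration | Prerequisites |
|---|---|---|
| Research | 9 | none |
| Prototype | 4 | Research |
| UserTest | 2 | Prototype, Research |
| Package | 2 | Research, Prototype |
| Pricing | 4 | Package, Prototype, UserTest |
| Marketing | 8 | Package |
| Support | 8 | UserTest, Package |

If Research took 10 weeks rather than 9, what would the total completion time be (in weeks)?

As given, the longest chain is Research→Prototype→UserTest→Support = 9+4+2+8 = 23, so the finish is 23 weeks.
Research is on the critical path; changing it to 10 makes that path 24 weeks.
The critical path is still Research→Prototype→UserTest→Support; finish is now 24 weeks.

24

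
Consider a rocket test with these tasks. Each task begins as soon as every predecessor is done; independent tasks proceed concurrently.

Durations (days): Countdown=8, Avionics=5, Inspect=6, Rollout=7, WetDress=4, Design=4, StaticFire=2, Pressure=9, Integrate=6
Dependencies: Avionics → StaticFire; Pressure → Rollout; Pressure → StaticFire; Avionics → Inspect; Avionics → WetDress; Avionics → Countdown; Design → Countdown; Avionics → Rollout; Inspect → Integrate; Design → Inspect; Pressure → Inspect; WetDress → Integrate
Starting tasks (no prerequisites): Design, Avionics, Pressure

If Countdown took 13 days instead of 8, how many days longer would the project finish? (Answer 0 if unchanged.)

0

Baseline: Pressure→Inspect→Integrate = 9+6+6 = 21 → 21 days.
Countdown is off the critical path — its longest chain is 13 days, giving 8 of slack.
No other chain overtakes it, so the finish is 21 days.
Change in finish: 21 − 21 = +0 days.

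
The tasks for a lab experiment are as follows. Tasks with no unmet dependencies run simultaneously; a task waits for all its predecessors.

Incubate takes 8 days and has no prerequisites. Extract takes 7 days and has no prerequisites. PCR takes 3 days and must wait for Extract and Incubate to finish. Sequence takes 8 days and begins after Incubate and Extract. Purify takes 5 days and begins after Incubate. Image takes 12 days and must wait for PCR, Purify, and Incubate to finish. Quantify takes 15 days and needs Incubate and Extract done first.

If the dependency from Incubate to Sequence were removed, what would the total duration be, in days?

Original critical path: Incubate→Purify→Image = 8+5+12 = 25 ⇒ 25 days.
Without Incubate→Sequence, Sequence's earliest start moves from 8 to 7.
The longest chain is now Incubate→Purify→Image = 8+5+12 = 25, so the project takes 25 days.

25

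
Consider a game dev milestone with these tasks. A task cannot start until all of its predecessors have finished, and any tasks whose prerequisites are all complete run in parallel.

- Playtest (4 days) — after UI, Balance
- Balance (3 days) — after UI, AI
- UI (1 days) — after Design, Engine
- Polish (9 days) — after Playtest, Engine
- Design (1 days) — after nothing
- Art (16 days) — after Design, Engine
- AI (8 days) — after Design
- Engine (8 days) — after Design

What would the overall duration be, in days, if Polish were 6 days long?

25

As given, the longest chain is Design→Engine→UI→Balance→Playtest→Polish = 1+8+1+3+4+9 = 26, so the finish is 26 days.
Polish is on the critical path; changing it to 6 makes that path 23 days.
The binding chain switches to Design→Engine→Art = 1+8+16 = 25; finish 25 days.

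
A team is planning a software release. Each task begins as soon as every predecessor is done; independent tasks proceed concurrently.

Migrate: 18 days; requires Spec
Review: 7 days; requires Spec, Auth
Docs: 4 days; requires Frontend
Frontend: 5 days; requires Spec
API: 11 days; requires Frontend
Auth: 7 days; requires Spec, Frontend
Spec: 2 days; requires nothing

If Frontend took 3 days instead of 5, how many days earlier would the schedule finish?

1

Actual critical path: Spec→Frontend→Auth→Review = 2+5+7+7 = 21 ⇒ 21 days.
Frontend is on the critical path; changing it to 3 makes that path 19 days.
Now Spec→Migrate = 2+18 = 20 is longest, so the finish becomes 20 days.
Change in finish: 20 − 21 = -1 days.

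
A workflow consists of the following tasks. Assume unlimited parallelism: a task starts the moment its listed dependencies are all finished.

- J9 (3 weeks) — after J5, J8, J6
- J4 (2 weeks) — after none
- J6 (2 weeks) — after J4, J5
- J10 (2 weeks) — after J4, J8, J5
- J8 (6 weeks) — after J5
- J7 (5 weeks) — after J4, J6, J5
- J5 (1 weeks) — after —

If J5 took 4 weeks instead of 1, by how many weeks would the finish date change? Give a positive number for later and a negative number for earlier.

Critical path before the change: J5→J8→J9 = 1+6+3 = 10 giving 10 weeks.
Since J5 is critical, the +3 change carries straight to that chain (now 13 weeks).
That remains the longest chain; total 13 weeks.
Change in finish: 13 − 10 = +3 weeks.

3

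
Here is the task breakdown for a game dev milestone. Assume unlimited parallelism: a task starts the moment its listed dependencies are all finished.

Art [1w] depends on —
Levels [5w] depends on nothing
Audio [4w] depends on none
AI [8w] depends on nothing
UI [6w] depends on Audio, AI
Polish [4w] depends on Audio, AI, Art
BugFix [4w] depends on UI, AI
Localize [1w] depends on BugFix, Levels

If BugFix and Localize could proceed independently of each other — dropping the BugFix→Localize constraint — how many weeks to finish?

With the dependency in place, AI→UI→BugFix→Localize = 8+6+4+1 = 19 sets the finish at 19 weeks.
Without BugFix→Localize, Localize's earliest start moves from 18 to 5.
After: AI→UI→BugFix = 8+6+4 = 18 → 18 weeks.

18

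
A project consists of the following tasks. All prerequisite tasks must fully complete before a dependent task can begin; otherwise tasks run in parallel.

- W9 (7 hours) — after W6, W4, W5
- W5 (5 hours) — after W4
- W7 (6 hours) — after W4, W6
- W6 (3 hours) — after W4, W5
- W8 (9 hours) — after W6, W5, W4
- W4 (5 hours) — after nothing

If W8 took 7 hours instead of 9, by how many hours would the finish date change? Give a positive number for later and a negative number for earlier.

Critical path before the change: W4→W5→W6→W8 = 5+5+3+9 = 22 giving 22 hours.
Since W8 is critical, the -2 change carries straight to that chain (now 20 hours).
The critical path is still W4→W5→W6→W8; finish is now 20 hours.
Change in finish: 20 − 22 = -2 hours.

-2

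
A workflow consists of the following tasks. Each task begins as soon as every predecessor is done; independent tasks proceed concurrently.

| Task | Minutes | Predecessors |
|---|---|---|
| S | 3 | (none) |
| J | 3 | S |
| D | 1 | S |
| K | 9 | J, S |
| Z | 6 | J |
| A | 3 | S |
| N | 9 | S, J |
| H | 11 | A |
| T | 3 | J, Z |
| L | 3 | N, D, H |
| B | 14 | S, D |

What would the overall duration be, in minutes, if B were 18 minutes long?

As given, the longest chain is S→A→H→L = 3+3+11+3 = 20, so the finish is 20 minutes.
B is off the critical path — its longest chain is 18 minutes, giving 2 of slack.
New critical path: S→D→B = 3+1+18 = 22 ⇒ 22 minutes.

22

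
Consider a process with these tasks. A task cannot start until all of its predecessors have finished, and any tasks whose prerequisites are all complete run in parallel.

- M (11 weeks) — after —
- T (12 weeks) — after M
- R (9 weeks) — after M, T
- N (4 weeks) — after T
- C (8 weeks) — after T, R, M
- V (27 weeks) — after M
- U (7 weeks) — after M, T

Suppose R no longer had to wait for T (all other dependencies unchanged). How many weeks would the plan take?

38

With the dependency in place, M→T→R→C = 11+12+9+8 = 40 sets the finish at 40 weeks.
Without T→R, R's earliest start moves from 23 to 11.
The longest chain is now M→V = 11+27 = 38, so the plan takes 38 weeks.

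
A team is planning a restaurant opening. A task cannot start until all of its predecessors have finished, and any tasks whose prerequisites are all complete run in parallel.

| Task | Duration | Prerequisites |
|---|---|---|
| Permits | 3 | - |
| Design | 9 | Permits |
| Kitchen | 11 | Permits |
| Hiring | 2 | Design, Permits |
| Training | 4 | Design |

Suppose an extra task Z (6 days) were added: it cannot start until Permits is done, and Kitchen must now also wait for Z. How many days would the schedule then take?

Originally the schedule takes 16 days.
With Z inserted, Kitchen now waits for max(Permits, Z).
New critical path: Permits→Z→Kitchen = 3+6+11 = 20 ⇒ 20 days.

20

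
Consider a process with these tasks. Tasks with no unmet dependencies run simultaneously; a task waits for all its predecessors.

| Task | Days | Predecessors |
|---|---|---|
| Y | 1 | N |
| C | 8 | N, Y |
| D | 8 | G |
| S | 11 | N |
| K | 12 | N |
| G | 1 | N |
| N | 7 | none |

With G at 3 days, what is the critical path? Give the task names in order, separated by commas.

N, K

Critical path before the change: N→K = 7+12 = 19 giving 19 days.
The longest path through G is only 16 days, so G has float 3.
No other chain overtakes it, so the finish is 19 days.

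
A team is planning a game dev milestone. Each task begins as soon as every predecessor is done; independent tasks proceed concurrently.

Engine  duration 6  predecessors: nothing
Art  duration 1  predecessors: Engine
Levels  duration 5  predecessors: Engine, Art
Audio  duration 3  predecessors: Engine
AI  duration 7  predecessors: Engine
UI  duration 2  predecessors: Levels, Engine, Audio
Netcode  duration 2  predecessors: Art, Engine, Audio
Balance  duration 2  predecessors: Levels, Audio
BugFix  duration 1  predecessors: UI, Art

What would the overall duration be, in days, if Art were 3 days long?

Actual critical path: Engine→Art→Levels→UI→BugFix = 6+1+5+2+1 = 15 ⇒ 15 days.
Art is on the critical path; changing it to 3 makes that path 17 days.
No other chain overtakes it, so the finish is 17 days.

17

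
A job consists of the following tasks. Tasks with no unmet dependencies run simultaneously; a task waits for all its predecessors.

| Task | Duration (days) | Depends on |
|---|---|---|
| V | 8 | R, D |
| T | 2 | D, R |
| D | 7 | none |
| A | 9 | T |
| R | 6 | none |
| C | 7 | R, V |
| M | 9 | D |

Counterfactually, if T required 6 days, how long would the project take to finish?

The binding path is D→V→C = 7+8+7 = 22; finish at 22 days.
T has 4 days of float (longest path through it is 18).
Now D→T→A = 7+6+9 = 22 is longest, so the finish becomes 22 days.

22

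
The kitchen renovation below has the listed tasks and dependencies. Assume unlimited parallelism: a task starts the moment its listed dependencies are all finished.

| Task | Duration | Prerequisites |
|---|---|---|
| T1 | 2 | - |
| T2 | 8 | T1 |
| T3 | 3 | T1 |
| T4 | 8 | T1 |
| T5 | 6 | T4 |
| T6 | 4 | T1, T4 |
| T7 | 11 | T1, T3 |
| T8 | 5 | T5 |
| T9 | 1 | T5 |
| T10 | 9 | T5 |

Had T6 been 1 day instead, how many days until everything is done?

Critical path before the change: T1→T4→T5→T10 = 2+8+6+9 = 25 giving 25 days.
T6 is off the critical path — its longest chain is 14 days, giving 11 of slack.
The critical path is still T1→T4→T5→T10; finish is now 25 days.

25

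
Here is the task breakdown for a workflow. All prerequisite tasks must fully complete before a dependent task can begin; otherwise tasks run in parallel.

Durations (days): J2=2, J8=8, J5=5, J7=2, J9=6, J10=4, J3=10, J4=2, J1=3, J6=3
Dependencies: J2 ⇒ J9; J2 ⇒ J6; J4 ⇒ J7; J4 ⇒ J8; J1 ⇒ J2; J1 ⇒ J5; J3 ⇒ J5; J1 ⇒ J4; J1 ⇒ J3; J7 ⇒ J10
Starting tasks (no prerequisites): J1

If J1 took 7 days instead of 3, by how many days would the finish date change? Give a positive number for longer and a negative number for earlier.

4

Critical path before the change: J1→J3→J5 = 3+10+5 = 18 giving 18 days.
J1 lies on that path, so at 7 days the path becomes 22 days.
No other chain overtakes it, so the finish is 22 days.
Change in finish: 22 − 18 = +4 days.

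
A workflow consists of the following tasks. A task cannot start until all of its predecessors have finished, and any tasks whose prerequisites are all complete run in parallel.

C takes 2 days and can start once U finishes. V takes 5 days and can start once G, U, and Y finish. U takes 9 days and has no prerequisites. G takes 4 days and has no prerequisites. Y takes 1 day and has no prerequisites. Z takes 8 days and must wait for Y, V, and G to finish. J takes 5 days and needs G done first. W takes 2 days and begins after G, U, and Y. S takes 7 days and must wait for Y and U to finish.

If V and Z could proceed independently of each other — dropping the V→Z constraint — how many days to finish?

16

Before: longest chain U→V→Z = 9+5+8 = 22, finish 22.
Without V→Z, Z's earliest start moves from 14 to 4.
After: U→S = 9+7 = 16 → 16 days.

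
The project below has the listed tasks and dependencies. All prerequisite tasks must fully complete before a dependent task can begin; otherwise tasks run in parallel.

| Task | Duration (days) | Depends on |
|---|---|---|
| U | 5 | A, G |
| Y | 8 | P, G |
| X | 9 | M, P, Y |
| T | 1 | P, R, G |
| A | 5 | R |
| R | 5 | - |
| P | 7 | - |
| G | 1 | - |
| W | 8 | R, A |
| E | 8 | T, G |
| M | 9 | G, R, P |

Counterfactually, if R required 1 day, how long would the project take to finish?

25

Baseline: P→M→X = 7+9+9 = 25 → 25 days.
The longest path through R is only 23 days, so R has float 2.
No other chain overtakes it, so the finish is 25 days.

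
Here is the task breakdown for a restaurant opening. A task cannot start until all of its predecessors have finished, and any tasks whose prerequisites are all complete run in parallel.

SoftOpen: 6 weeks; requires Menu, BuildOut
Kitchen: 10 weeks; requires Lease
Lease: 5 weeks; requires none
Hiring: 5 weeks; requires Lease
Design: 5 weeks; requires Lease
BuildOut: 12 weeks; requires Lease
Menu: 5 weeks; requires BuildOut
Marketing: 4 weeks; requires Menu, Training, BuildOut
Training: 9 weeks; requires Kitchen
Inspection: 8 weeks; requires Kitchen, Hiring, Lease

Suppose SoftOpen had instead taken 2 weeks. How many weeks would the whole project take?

The binding path is Lease→BuildOut→Menu→SoftOpen = 5+12+5+6 = 28; finish at 28 weeks.
SoftOpen is on the critical path; changing it to 2 makes that path 24 weeks.
The binding chain switches to Lease→Kitchen→Training→Marketing = 5+10+9+4 = 28; finish 28 weeks.

28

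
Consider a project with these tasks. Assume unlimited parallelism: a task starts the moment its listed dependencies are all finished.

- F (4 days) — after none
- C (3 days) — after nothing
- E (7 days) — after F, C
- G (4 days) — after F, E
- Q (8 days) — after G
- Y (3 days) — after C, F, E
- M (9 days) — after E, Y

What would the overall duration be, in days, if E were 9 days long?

The binding path is F→E→G→Q = 4+7+4+8 = 23; finish at 23 days.
E lies on that path, so at 9 days the path becomes 25 days.
That remains the longest chain; total 25 days.

25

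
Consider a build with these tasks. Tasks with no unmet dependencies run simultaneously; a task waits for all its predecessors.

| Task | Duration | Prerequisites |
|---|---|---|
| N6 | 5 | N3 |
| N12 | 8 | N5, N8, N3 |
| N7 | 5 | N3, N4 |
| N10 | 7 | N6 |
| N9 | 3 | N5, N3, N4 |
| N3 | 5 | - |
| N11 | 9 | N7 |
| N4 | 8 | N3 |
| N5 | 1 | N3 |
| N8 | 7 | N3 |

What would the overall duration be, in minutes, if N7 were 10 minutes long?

As given, the longest chain is N3→N4→N7→N11 = 5+8+5+9 = 27, so the finish is 27 minutes.
Since N7 is critical, the +5 change carries straight to that chain (now 32 minutes).
No other chain overtakes it, so the finish is 32 minutes.

32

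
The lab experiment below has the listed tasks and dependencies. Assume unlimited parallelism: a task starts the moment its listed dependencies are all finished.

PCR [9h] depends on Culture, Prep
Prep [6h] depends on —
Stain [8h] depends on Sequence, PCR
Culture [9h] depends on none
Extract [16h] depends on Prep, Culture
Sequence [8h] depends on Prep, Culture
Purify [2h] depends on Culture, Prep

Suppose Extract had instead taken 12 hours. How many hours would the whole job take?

The binding path is Culture→PCR→Stain = 9+9+8 = 26; finish at 26 hours.
Extract has 1 hour of float (longest path through it is 25).
That remains the longest chain; total 26 hours.

26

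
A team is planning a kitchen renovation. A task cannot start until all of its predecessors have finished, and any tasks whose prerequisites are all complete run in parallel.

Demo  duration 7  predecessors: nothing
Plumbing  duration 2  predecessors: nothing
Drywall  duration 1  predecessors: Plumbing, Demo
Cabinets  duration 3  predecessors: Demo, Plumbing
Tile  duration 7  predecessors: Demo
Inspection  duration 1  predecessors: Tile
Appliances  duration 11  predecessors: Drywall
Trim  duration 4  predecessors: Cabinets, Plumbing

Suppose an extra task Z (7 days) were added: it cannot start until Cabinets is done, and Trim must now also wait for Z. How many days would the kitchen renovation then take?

21

Originally the kitchen renovation takes 19 days.
With Z inserted, Trim now waits for max(Cabinets, Plumbing, Z).
New critical path: Demo→Cabinets→Z→Trim = 7+3+7+4 = 21 ⇒ 21 days.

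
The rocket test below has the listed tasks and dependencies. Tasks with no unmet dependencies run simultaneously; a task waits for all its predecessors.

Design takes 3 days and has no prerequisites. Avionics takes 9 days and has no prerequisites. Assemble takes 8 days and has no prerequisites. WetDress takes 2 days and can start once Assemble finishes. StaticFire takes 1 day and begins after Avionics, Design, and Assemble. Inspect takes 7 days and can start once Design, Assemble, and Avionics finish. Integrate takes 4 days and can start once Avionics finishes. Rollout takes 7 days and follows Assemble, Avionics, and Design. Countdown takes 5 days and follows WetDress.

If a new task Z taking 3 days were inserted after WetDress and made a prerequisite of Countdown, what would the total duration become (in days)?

Originally the plan takes 16 days.
With Z inserted, Countdown now waits for max(WetDress, Z).
New critical path: Assemble→WetDress→Z→Countdown = 8+2+3+5 = 18 ⇒ 18 days.

18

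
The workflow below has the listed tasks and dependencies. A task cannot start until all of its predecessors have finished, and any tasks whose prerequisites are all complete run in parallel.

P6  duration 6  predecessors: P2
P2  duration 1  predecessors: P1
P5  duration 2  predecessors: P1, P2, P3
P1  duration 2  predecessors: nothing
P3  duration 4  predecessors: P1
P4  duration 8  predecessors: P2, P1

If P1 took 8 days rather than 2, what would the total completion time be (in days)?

The binding path is P1→P2→P4 = 2+1+8 = 11; finish at 11 days.
P1 is on the critical path; changing it to 8 makes that path 17 days.
That remains the longest chain; total 17 days.

17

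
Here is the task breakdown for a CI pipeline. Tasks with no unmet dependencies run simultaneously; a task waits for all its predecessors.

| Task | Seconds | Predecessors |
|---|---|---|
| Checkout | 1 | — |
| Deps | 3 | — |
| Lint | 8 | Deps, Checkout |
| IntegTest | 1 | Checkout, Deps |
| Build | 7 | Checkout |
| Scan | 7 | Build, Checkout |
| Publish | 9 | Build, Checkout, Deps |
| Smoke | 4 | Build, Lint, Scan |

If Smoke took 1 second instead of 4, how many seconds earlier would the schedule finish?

The binding path is Checkout→Build→Scan→Smoke = 1+7+7+4 = 19; finish at 19 seconds.
Smoke lies on that path, so at 1 second the path becomes 16 seconds.
New critical path: Checkout→Build→Publish = 1+7+9 = 17 ⇒ 17 seconds.
Change in finish: 17 − 19 = -2 seconds.

2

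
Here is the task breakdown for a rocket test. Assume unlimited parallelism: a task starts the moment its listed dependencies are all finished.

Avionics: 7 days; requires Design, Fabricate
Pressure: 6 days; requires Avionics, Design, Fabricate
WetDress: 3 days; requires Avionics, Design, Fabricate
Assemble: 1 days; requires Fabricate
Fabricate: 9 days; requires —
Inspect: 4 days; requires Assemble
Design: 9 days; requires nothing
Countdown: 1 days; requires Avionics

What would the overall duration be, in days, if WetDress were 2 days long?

22

The binding path is Design→Avionics→Pressure = 9+7+6 = 22; finish at 22 days.
The longest path through WetDress is only 19 days, so WetDress has float 3.
No other chain overtakes it, so the finish is 22 days.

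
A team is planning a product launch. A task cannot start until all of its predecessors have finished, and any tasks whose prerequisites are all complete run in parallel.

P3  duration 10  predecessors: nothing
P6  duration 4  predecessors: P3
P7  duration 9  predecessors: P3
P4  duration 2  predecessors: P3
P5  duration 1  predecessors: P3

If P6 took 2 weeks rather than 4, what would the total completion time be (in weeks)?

Actual critical path: P3→P7 = 10+9 = 19 ⇒ 19 weeks.
P6 has 5 weeks of float (longest path through it is 14).
That remains the longest chain; total 19 weeks.

19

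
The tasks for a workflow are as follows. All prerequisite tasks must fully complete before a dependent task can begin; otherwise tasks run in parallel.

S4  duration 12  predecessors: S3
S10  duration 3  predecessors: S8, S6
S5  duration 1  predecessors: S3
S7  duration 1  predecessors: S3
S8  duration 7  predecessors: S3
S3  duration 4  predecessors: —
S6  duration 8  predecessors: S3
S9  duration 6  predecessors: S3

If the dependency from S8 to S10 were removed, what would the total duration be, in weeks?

16

With the dependency in place, S3→S4 = 4+12 = 16 sets the finish at 16 weeks.
Dropping S8→S10 doesn't change S10's earliest start (12); another predecessor still binds.
The longest chain is now S3→S4 = 4+12 = 16, so the workflow takes 16 weeks.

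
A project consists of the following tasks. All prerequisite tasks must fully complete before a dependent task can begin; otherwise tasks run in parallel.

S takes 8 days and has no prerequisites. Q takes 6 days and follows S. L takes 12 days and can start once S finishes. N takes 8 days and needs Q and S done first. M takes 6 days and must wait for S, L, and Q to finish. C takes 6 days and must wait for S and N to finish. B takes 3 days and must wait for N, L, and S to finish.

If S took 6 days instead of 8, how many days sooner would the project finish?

2

Actual critical path: S→Q→N→C = 8+6+8+6 = 28 ⇒ 28 days.
S is on the critical path; changing it to 6 makes that path 26 days.
No other chain overtakes it, so the finish is 26 days.
Change in finish: 26 − 28 = -2 days.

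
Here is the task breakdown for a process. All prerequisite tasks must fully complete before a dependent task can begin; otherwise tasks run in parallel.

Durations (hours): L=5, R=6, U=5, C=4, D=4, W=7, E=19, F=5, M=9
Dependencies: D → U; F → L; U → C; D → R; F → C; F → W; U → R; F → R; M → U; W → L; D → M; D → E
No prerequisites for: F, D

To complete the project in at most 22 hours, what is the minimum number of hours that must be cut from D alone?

Current finish: 24 hours; target: 22.
D is on every critical path, so each hour cut from D cuts the finish by one (this holds down to a finish of 21).
Need 24 − 22 = 2 hours off D → D becomes 2 hours, finish becomes 22.

2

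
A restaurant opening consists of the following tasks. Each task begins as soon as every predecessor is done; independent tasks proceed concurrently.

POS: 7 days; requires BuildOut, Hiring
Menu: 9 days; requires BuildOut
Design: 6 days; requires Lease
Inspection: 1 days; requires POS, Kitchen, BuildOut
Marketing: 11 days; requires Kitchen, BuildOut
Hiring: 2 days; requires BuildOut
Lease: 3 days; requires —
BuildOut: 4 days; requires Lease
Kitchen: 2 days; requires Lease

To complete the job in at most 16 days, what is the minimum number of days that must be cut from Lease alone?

2

Current finish: 18 days; target: 16.
Lease is on every critical path, so each day cut from Lease cuts the finish by one (this holds down to a finish of 16).
Need 18 − 16 = 2 days off Lease → Lease becomes 1 day, finish becomes 16.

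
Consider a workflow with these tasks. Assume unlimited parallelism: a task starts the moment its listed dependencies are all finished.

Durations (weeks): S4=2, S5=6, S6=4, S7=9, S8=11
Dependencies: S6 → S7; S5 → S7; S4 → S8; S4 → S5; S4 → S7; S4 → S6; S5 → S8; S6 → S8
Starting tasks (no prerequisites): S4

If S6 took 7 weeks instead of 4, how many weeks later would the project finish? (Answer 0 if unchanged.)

Baseline: S4→S5→S8 = 2+6+11 = 19 → 19 weeks.
S6 has 2 weeks of float (longest path through it is 17).
The binding chain switches to S4→S6→S8 = 2+7+11 = 20; finish 20 weeks.
Change in finish: 20 − 19 = +1 weeks.

1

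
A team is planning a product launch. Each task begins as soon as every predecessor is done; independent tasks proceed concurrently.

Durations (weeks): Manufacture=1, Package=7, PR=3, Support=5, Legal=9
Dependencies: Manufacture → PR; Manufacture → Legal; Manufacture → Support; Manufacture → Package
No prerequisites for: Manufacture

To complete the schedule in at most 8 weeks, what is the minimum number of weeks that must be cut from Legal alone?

Current finish: 10 weeks; target: 8.
Legal is on every critical path, so each week cut from Legal cuts the finish by one (this holds down to a finish of 8).
Need 10 − 8 = 2 weeks off Legal → Legal becomes 7 weeks, finish becomes 8.

2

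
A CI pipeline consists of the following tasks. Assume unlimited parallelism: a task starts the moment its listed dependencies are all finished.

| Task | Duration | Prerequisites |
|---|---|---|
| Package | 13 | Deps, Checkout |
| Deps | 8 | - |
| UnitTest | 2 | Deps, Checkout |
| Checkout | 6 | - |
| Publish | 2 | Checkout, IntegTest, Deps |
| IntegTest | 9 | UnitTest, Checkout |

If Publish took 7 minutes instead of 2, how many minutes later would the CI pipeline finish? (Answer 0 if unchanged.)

As given, the longest chain is Deps→UnitTest→IntegTest→Publish = 8+2+9+2 = 21, so the finish is 21 minutes.
Publish is on the critical path; changing it to 7 makes that path 26 minutes.
No other chain overtakes it, so the finish is 26 minutes.
Change in finish: 26 − 21 = +5 minutes.

5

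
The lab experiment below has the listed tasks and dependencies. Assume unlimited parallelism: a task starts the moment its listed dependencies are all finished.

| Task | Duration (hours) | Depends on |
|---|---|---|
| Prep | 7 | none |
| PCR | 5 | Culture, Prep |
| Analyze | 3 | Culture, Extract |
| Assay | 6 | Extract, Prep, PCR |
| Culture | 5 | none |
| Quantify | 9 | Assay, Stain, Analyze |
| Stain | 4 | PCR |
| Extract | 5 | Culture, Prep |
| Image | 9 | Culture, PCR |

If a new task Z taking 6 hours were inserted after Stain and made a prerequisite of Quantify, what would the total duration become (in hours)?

31

Originally the project takes 27 hours.
With Z inserted, Quantify now waits for max(Assay, Stain, Analyze, Z).
New critical path: Prep→PCR→Stain→Z→Quantify = 7+5+4+6+9 = 31 ⇒ 31 hours.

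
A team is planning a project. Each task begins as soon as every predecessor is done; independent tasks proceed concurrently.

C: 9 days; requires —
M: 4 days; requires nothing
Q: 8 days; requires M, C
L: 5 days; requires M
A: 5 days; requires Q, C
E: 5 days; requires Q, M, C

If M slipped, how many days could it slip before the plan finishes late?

5

C→Q→A = 9+8+5 = 22 sets the makespan at 22 days.
M finishes as early as 4 and must finish by 9.
Float = 22 − 17 = 5.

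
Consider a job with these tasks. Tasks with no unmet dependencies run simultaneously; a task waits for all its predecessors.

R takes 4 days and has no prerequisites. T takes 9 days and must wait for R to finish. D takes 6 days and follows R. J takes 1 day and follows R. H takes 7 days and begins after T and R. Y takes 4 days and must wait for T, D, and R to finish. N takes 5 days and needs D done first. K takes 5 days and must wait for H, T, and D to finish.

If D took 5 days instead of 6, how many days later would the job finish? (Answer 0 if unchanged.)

Baseline: R→T→H→K = 4+9+7+5 = 25 → 25 days.
D is off the critical path — its longest chain is 15 days, giving 10 of slack.
No other chain overtakes it, so the finish is 25 days.
Change in finish: 25 − 25 = +0 days.

0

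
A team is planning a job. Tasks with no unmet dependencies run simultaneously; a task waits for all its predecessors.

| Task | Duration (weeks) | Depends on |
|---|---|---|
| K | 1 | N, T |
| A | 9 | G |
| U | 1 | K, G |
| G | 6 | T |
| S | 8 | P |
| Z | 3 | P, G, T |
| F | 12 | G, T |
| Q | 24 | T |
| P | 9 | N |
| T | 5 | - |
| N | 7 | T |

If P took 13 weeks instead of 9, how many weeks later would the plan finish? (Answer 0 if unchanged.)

4

As given, the longest chain is T→N→P→S = 5+7+9+8 = 29, so the finish is 29 weeks.
Since P is critical, the +4 change carries straight to that chain (now 33 weeks).
That remains the longest chain; total 33 weeks.
Change in finish: 33 − 29 = +4 weeks.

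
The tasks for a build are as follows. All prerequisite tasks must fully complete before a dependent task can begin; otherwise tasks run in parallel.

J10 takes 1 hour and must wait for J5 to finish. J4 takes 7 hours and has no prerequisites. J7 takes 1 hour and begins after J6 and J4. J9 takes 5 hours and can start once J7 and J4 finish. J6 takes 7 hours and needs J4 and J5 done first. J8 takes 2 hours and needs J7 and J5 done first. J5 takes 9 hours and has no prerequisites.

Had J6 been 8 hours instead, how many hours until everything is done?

23

As given, the longest chain is J5→J6→J7→J9 = 9+7+1+5 = 22, so the finish is 22 hours.
J6 is on the critical path; changing it to 8 makes that path 23 hours.
No other chain overtakes it, so the finish is 23 hours.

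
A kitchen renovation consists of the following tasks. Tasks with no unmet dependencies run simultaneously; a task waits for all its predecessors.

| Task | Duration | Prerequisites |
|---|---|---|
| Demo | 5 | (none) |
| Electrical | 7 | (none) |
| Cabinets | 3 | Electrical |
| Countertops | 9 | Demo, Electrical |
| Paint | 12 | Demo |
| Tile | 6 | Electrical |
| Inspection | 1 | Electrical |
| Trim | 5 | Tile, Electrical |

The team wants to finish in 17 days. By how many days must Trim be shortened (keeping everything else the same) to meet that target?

1

Current finish: 18 days; target: 17.
Trim is on every critical path, so each day cut from Trim cuts the finish by one (this holds down to a finish of 17).
Need 18 − 17 = 1 day off Trim → Trim becomes 4 days, finish becomes 17.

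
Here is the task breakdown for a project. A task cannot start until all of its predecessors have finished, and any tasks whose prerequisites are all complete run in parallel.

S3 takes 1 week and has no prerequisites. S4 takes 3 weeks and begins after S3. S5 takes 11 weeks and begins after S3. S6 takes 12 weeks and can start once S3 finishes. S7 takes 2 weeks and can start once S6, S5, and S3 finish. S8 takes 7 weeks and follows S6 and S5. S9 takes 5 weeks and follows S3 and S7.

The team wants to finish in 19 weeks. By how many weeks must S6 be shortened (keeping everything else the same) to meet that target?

1

Current finish: 20 weeks; target: 19.
S6 is on every critical path, so each week cut from S6 cuts the finish by one (this holds down to a finish of 19).
Need 20 − 19 = 1 week off S6 → S6 becomes 11 weeks, finish becomes 19.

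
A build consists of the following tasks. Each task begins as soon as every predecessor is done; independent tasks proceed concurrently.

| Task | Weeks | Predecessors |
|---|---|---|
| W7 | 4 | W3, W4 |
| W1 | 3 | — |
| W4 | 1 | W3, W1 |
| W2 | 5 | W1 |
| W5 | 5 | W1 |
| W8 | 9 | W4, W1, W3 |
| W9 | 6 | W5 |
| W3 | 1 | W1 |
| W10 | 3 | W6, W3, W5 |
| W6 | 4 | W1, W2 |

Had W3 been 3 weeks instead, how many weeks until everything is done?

As given, the longest chain is W1→W2→W6→W10 = 3+5+4+3 = 15, so the finish is 15 weeks.
The longest path through W3 is only 14 weeks, so W3 has float 1.
Now W1→W3→W4→W8 = 3+3+1+9 = 16 is longest, so the finish becomes 16 weeks.

16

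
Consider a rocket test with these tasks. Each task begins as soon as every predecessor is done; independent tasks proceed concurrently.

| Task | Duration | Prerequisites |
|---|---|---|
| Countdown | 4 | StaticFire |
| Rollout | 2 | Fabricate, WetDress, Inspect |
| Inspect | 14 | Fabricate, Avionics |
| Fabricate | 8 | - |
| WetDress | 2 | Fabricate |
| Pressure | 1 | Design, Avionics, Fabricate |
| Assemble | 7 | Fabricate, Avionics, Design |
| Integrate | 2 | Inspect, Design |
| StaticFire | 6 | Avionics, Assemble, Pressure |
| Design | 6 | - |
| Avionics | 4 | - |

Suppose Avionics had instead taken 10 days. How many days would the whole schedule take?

27

Critical path before the change: Fabricate→Assemble→StaticFire→Countdown = 8+7+6+4 = 25 giving 25 days.
Avionics has 4 days of float (longest path through it is 21).
The binding chain switches to Avionics→Assemble→StaticFire→Countdown = 10+7+6+4 = 27; finish 27 days.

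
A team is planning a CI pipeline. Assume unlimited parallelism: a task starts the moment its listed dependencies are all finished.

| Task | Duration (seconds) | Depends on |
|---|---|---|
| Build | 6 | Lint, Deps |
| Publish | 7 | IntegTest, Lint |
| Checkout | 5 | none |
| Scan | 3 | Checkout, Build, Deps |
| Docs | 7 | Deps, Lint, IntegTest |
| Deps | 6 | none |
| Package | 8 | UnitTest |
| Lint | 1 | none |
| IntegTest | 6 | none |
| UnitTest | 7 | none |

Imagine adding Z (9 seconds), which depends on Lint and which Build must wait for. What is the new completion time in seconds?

Originally the schedule takes 15 seconds.
With Z inserted, Build now waits for max(Lint, Deps, Z).
New critical path: Lint→Z→Build→Scan = 1+9+6+3 = 19 ⇒ 19 seconds.

19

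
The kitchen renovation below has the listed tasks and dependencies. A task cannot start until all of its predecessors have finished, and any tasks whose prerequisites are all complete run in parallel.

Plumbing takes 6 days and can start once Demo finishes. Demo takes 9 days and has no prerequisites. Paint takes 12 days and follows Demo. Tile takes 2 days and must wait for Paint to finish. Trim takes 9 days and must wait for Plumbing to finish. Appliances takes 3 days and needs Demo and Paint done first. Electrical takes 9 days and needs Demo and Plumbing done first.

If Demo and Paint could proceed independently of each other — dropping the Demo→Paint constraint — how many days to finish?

24

Original critical path: Demo→Plumbing→Electrical = 9+6+9 = 24 ⇒ 24 days.
Without Demo→Paint, Paint's earliest start moves from 9 to 0.
After: Demo→Plumbing→Electrical = 9+6+9 = 24 → 24 days.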